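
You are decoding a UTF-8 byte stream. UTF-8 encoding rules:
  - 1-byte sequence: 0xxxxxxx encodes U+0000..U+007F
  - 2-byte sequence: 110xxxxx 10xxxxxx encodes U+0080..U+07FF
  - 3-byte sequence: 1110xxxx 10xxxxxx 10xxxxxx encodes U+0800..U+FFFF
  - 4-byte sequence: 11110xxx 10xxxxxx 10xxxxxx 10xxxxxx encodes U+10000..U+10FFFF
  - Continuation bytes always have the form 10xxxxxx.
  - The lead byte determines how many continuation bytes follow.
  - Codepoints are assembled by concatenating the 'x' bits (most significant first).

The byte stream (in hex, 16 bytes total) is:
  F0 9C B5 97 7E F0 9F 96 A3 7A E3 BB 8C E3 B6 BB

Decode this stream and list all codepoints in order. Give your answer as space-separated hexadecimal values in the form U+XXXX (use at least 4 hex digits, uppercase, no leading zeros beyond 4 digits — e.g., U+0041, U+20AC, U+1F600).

Byte[0]=F0: 4-byte lead, need 3 cont bytes. acc=0x0
Byte[1]=9C: continuation. acc=(acc<<6)|0x1C=0x1C
Byte[2]=B5: continuation. acc=(acc<<6)|0x35=0x735
Byte[3]=97: continuation. acc=(acc<<6)|0x17=0x1CD57
Completed: cp=U+1CD57 (starts at byte 0)
Byte[4]=7E: 1-byte ASCII. cp=U+007E
Byte[5]=F0: 4-byte lead, need 3 cont bytes. acc=0x0
Byte[6]=9F: continuation. acc=(acc<<6)|0x1F=0x1F
Byte[7]=96: continuation. acc=(acc<<6)|0x16=0x7D6
Byte[8]=A3: continuation. acc=(acc<<6)|0x23=0x1F5A3
Completed: cp=U+1F5A3 (starts at byte 5)
Byte[9]=7A: 1-byte ASCII. cp=U+007A
Byte[10]=E3: 3-byte lead, need 2 cont bytes. acc=0x3
Byte[11]=BB: continuation. acc=(acc<<6)|0x3B=0xFB
Byte[12]=8C: continuation. acc=(acc<<6)|0x0C=0x3ECC
Completed: cp=U+3ECC (starts at byte 10)
Byte[13]=E3: 3-byte lead, need 2 cont bytes. acc=0x3
Byte[14]=B6: continuation. acc=(acc<<6)|0x36=0xF6
Byte[15]=BB: continuation. acc=(acc<<6)|0x3B=0x3DBB
Completed: cp=U+3DBB (starts at byte 13)

Answer: U+1CD57 U+007E U+1F5A3 U+007A U+3ECC U+3DBB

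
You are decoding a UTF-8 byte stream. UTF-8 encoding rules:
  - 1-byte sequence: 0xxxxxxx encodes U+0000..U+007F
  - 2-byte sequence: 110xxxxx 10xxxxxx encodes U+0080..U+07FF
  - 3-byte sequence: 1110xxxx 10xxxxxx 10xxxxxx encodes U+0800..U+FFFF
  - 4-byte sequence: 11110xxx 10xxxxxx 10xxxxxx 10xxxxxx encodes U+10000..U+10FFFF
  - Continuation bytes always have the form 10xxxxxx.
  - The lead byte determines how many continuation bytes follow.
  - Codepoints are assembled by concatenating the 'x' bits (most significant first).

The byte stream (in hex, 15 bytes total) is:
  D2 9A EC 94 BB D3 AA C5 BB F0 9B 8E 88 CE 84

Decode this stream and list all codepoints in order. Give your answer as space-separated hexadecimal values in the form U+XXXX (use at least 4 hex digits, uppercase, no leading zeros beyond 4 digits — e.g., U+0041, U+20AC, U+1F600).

Answer: U+049A U+C53B U+04EA U+017B U+1B388 U+0384

Derivation:
Byte[0]=D2: 2-byte lead, need 1 cont bytes. acc=0x12
Byte[1]=9A: continuation. acc=(acc<<6)|0x1A=0x49A
Completed: cp=U+049A (starts at byte 0)
Byte[2]=EC: 3-byte lead, need 2 cont bytes. acc=0xC
Byte[3]=94: continuation. acc=(acc<<6)|0x14=0x314
Byte[4]=BB: continuation. acc=(acc<<6)|0x3B=0xC53B
Completed: cp=U+C53B (starts at byte 2)
Byte[5]=D3: 2-byte lead, need 1 cont bytes. acc=0x13
Byte[6]=AA: continuation. acc=(acc<<6)|0x2A=0x4EA
Completed: cp=U+04EA (starts at byte 5)
Byte[7]=C5: 2-byte lead, need 1 cont bytes. acc=0x5
Byte[8]=BB: continuation. acc=(acc<<6)|0x3B=0x17B
Completed: cp=U+017B (starts at byte 7)
Byte[9]=F0: 4-byte lead, need 3 cont bytes. acc=0x0
Byte[10]=9B: continuation. acc=(acc<<6)|0x1B=0x1B
Byte[11]=8E: continuation. acc=(acc<<6)|0x0E=0x6CE
Byte[12]=88: continuation. acc=(acc<<6)|0x08=0x1B388
Completed: cp=U+1B388 (starts at byte 9)
Byte[13]=CE: 2-byte lead, need 1 cont bytes. acc=0xE
Byte[14]=84: continuation. acc=(acc<<6)|0x04=0x384
Completed: cp=U+0384 (starts at byte 13)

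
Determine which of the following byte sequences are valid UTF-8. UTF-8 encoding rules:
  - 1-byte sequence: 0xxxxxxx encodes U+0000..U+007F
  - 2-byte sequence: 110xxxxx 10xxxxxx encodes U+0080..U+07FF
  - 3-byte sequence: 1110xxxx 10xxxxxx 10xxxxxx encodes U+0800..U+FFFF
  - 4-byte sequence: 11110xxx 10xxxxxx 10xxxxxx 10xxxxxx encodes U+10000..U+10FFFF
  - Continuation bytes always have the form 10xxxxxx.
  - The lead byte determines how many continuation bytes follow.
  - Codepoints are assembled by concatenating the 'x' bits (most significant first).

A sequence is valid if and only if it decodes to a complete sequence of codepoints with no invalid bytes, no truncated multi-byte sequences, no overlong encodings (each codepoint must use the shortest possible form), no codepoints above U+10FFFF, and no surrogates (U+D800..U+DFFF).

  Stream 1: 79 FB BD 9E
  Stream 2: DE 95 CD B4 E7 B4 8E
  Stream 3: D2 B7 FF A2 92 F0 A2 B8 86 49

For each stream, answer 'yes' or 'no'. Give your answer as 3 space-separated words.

Answer: no yes no

Derivation:
Stream 1: error at byte offset 1. INVALID
Stream 2: decodes cleanly. VALID
Stream 3: error at byte offset 2. INVALID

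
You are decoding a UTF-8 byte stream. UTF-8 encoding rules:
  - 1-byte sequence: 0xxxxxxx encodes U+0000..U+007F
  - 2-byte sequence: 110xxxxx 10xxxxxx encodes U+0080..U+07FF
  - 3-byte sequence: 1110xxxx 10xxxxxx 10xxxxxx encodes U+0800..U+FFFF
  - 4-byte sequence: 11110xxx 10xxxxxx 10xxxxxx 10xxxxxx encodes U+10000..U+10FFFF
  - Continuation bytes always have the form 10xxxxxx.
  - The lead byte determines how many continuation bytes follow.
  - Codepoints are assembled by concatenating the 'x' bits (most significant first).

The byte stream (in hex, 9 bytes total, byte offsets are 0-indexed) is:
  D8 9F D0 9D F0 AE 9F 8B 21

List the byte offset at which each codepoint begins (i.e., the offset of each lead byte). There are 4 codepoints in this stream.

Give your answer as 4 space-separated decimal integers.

Answer: 0 2 4 8

Derivation:
Byte[0]=D8: 2-byte lead, need 1 cont bytes. acc=0x18
Byte[1]=9F: continuation. acc=(acc<<6)|0x1F=0x61F
Completed: cp=U+061F (starts at byte 0)
Byte[2]=D0: 2-byte lead, need 1 cont bytes. acc=0x10
Byte[3]=9D: continuation. acc=(acc<<6)|0x1D=0x41D
Completed: cp=U+041D (starts at byte 2)
Byte[4]=F0: 4-byte lead, need 3 cont bytes. acc=0x0
Byte[5]=AE: continuation. acc=(acc<<6)|0x2E=0x2E
Byte[6]=9F: continuation. acc=(acc<<6)|0x1F=0xB9F
Byte[7]=8B: continuation. acc=(acc<<6)|0x0B=0x2E7CB
Completed: cp=U+2E7CB (starts at byte 4)
Byte[8]=21: 1-byte ASCII. cp=U+0021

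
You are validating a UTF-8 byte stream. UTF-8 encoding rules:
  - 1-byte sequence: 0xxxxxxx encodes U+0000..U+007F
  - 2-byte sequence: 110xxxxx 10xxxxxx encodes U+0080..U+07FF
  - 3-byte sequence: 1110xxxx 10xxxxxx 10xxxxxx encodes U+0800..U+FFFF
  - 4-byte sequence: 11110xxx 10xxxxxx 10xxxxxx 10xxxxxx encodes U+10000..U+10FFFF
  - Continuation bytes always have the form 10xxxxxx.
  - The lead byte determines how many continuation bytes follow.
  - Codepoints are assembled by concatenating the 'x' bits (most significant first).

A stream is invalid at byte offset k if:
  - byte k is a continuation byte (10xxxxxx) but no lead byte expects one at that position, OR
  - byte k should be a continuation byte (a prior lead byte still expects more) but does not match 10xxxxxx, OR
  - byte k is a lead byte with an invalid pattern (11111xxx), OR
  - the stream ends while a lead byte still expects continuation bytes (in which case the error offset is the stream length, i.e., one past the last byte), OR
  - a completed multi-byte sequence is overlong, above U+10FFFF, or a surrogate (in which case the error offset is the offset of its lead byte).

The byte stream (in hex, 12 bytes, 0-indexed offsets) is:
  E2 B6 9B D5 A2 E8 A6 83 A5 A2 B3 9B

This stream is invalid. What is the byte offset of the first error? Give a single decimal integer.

Answer: 8

Derivation:
Byte[0]=E2: 3-byte lead, need 2 cont bytes. acc=0x2
Byte[1]=B6: continuation. acc=(acc<<6)|0x36=0xB6
Byte[2]=9B: continuation. acc=(acc<<6)|0x1B=0x2D9B
Completed: cp=U+2D9B (starts at byte 0)
Byte[3]=D5: 2-byte lead, need 1 cont bytes. acc=0x15
Byte[4]=A2: continuation. acc=(acc<<6)|0x22=0x562
Completed: cp=U+0562 (starts at byte 3)
Byte[5]=E8: 3-byte lead, need 2 cont bytes. acc=0x8
Byte[6]=A6: continuation. acc=(acc<<6)|0x26=0x226
Byte[7]=83: continuation. acc=(acc<<6)|0x03=0x8983
Completed: cp=U+8983 (starts at byte 5)
Byte[8]=A5: INVALID lead byte (not 0xxx/110x/1110/11110)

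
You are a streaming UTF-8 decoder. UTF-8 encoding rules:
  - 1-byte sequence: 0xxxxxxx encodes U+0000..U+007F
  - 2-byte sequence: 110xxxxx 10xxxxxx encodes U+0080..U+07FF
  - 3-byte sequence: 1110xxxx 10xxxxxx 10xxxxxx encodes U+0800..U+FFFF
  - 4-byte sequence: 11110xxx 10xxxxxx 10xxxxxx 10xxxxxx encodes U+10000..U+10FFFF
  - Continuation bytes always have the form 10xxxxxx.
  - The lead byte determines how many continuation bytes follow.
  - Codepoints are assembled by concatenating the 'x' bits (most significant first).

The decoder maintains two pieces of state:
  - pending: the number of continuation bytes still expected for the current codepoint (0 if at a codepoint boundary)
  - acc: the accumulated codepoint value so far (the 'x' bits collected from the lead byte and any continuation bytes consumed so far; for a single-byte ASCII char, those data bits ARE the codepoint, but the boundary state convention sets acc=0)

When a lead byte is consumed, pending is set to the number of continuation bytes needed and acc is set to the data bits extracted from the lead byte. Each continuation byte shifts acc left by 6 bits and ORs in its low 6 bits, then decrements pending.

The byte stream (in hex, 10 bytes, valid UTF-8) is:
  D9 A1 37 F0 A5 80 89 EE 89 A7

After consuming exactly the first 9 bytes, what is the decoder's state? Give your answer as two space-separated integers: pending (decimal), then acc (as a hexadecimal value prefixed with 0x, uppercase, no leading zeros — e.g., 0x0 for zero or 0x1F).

Answer: 1 0x389

Derivation:
Byte[0]=D9: 2-byte lead. pending=1, acc=0x19
Byte[1]=A1: continuation. acc=(acc<<6)|0x21=0x661, pending=0
Byte[2]=37: 1-byte. pending=0, acc=0x0
Byte[3]=F0: 4-byte lead. pending=3, acc=0x0
Byte[4]=A5: continuation. acc=(acc<<6)|0x25=0x25, pending=2
Byte[5]=80: continuation. acc=(acc<<6)|0x00=0x940, pending=1
Byte[6]=89: continuation. acc=(acc<<6)|0x09=0x25009, pending=0
Byte[7]=EE: 3-byte lead. pending=2, acc=0xE
Byte[8]=89: continuation. acc=(acc<<6)|0x09=0x389, pending=1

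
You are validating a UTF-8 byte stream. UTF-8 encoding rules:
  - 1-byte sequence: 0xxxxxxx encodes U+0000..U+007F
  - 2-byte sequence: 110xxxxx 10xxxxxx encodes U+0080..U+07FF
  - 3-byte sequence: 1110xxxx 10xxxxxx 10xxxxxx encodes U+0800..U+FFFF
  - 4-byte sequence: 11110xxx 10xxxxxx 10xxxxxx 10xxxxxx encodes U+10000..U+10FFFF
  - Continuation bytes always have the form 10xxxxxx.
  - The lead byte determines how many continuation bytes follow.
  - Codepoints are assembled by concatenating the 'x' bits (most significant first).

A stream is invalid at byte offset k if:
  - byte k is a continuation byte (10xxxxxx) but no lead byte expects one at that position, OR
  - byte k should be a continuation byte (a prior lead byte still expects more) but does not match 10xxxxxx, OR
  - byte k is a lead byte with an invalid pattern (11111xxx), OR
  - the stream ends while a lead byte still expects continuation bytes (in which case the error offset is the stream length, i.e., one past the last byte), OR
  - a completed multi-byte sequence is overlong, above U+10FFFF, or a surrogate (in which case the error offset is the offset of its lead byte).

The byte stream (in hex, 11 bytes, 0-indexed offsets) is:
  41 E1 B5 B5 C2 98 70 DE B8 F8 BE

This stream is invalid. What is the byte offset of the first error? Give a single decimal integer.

Byte[0]=41: 1-byte ASCII. cp=U+0041
Byte[1]=E1: 3-byte lead, need 2 cont bytes. acc=0x1
Byte[2]=B5: continuation. acc=(acc<<6)|0x35=0x75
Byte[3]=B5: continuation. acc=(acc<<6)|0x35=0x1D75
Completed: cp=U+1D75 (starts at byte 1)
Byte[4]=C2: 2-byte lead, need 1 cont bytes. acc=0x2
Byte[5]=98: continuation. acc=(acc<<6)|0x18=0x98
Completed: cp=U+0098 (starts at byte 4)
Byte[6]=70: 1-byte ASCII. cp=U+0070
Byte[7]=DE: 2-byte lead, need 1 cont bytes. acc=0x1E
Byte[8]=B8: continuation. acc=(acc<<6)|0x38=0x7B8
Completed: cp=U+07B8 (starts at byte 7)
Byte[9]=F8: INVALID lead byte (not 0xxx/110x/1110/11110)

Answer: 9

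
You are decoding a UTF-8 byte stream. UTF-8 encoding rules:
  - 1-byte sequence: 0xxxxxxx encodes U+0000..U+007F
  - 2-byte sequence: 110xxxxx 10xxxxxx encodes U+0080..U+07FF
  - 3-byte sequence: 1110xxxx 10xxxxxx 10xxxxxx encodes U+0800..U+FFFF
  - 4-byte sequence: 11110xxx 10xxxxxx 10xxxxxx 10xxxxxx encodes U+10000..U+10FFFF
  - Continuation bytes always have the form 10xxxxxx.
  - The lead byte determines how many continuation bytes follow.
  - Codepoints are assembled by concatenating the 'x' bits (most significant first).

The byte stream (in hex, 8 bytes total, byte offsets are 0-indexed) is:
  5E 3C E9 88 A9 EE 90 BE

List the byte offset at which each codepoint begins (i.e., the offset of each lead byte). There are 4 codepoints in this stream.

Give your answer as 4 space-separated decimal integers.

Byte[0]=5E: 1-byte ASCII. cp=U+005E
Byte[1]=3C: 1-byte ASCII. cp=U+003C
Byte[2]=E9: 3-byte lead, need 2 cont bytes. acc=0x9
Byte[3]=88: continuation. acc=(acc<<6)|0x08=0x248
Byte[4]=A9: continuation. acc=(acc<<6)|0x29=0x9229
Completed: cp=U+9229 (starts at byte 2)
Byte[5]=EE: 3-byte lead, need 2 cont bytes. acc=0xE
Byte[6]=90: continuation. acc=(acc<<6)|0x10=0x390
Byte[7]=BE: continuation. acc=(acc<<6)|0x3E=0xE43E
Completed: cp=U+E43E (starts at byte 5)

Answer: 0 1 2 5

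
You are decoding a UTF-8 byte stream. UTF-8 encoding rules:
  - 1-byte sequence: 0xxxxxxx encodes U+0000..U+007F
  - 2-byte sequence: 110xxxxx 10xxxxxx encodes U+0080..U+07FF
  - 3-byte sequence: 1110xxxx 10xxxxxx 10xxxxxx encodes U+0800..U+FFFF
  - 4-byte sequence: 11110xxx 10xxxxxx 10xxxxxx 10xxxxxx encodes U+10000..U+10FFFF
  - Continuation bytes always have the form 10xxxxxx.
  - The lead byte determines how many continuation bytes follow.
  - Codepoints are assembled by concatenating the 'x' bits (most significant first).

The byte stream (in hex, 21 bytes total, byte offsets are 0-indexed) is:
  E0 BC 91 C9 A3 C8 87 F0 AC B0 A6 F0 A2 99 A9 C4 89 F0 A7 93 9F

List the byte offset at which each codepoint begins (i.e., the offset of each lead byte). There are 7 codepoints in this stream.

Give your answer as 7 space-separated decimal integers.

Answer: 0 3 5 7 11 15 17

Derivation:
Byte[0]=E0: 3-byte lead, need 2 cont bytes. acc=0x0
Byte[1]=BC: continuation. acc=(acc<<6)|0x3C=0x3C
Byte[2]=91: continuation. acc=(acc<<6)|0x11=0xF11
Completed: cp=U+0F11 (starts at byte 0)
Byte[3]=C9: 2-byte lead, need 1 cont bytes. acc=0x9
Byte[4]=A3: continuation. acc=(acc<<6)|0x23=0x263
Completed: cp=U+0263 (starts at byte 3)
Byte[5]=C8: 2-byte lead, need 1 cont bytes. acc=0x8
Byte[6]=87: continuation. acc=(acc<<6)|0x07=0x207
Completed: cp=U+0207 (starts at byte 5)
Byte[7]=F0: 4-byte lead, need 3 cont bytes. acc=0x0
Byte[8]=AC: continuation. acc=(acc<<6)|0x2C=0x2C
Byte[9]=B0: continuation. acc=(acc<<6)|0x30=0xB30
Byte[10]=A6: continuation. acc=(acc<<6)|0x26=0x2CC26
Completed: cp=U+2CC26 (starts at byte 7)
Byte[11]=F0: 4-byte lead, need 3 cont bytes. acc=0x0
Byte[12]=A2: continuation. acc=(acc<<6)|0x22=0x22
Byte[13]=99: continuation. acc=(acc<<6)|0x19=0x899
Byte[14]=A9: continuation. acc=(acc<<6)|0x29=0x22669
Completed: cp=U+22669 (starts at byte 11)
Byte[15]=C4: 2-byte lead, need 1 cont bytes. acc=0x4
Byte[16]=89: continuation. acc=(acc<<6)|0x09=0x109
Completed: cp=U+0109 (starts at byte 15)
Byte[17]=F0: 4-byte lead, need 3 cont bytes. acc=0x0
Byte[18]=A7: continuation. acc=(acc<<6)|0x27=0x27
Byte[19]=93: continuation. acc=(acc<<6)|0x13=0x9D3
Byte[20]=9F: continuation. acc=(acc<<6)|0x1F=0x274DF
Completed: cp=U+274DF (starts at byte 17)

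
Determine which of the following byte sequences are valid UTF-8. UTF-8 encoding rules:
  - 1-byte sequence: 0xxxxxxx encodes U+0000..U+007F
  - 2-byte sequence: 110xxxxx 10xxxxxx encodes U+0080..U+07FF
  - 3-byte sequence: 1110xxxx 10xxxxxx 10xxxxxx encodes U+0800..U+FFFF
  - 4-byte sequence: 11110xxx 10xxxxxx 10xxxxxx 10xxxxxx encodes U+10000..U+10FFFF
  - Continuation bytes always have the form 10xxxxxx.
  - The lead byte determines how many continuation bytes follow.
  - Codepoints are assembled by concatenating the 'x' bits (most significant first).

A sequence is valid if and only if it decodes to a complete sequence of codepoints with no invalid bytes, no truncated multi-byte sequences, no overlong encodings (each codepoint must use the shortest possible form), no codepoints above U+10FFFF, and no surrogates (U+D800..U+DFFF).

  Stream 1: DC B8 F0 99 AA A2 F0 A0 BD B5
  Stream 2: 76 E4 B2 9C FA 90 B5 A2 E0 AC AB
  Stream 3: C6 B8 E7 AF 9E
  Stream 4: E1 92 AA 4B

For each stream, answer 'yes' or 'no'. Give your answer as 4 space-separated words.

Stream 1: decodes cleanly. VALID
Stream 2: error at byte offset 4. INVALID
Stream 3: decodes cleanly. VALID
Stream 4: decodes cleanly. VALID

Answer: yes no yes yes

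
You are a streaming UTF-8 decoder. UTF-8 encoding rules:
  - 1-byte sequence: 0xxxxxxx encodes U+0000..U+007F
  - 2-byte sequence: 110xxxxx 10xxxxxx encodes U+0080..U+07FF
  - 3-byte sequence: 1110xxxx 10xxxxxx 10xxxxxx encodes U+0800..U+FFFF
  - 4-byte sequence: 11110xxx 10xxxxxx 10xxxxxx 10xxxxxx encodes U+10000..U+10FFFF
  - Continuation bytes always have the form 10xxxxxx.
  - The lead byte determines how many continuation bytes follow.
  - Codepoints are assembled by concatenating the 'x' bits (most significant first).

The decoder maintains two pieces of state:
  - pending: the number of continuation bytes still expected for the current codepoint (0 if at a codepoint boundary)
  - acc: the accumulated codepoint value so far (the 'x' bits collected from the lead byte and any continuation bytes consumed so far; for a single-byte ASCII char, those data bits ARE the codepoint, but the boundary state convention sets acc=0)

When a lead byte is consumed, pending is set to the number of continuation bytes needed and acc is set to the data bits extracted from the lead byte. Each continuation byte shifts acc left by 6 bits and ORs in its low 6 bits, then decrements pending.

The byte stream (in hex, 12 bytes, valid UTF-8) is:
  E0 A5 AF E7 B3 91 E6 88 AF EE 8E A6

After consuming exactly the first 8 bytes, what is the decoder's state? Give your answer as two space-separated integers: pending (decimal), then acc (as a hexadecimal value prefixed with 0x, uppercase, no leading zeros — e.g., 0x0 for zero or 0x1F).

Answer: 1 0x188

Derivation:
Byte[0]=E0: 3-byte lead. pending=2, acc=0x0
Byte[1]=A5: continuation. acc=(acc<<6)|0x25=0x25, pending=1
Byte[2]=AF: continuation. acc=(acc<<6)|0x2F=0x96F, pending=0
Byte[3]=E7: 3-byte lead. pending=2, acc=0x7
Byte[4]=B3: continuation. acc=(acc<<6)|0x33=0x1F3, pending=1
Byte[5]=91: continuation. acc=(acc<<6)|0x11=0x7CD1, pending=0
Byte[6]=E6: 3-byte lead. pending=2, acc=0x6
Byte[7]=88: continuation. acc=(acc<<6)|0x08=0x188, pending=1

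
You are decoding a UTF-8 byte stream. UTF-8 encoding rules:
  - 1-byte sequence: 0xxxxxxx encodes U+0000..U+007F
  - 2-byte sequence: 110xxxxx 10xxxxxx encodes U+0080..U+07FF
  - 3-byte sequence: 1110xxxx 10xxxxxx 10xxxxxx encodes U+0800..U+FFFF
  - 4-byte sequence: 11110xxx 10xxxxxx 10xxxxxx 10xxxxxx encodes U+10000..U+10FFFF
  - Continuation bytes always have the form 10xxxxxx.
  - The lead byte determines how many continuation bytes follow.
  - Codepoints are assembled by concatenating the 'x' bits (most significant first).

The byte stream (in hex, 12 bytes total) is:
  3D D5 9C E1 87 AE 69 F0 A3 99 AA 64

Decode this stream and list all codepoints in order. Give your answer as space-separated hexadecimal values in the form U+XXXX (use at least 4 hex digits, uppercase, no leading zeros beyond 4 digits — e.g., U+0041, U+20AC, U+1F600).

Byte[0]=3D: 1-byte ASCII. cp=U+003D
Byte[1]=D5: 2-byte lead, need 1 cont bytes. acc=0x15
Byte[2]=9C: continuation. acc=(acc<<6)|0x1C=0x55C
Completed: cp=U+055C (starts at byte 1)
Byte[3]=E1: 3-byte lead, need 2 cont bytes. acc=0x1
Byte[4]=87: continuation. acc=(acc<<6)|0x07=0x47
Byte[5]=AE: continuation. acc=(acc<<6)|0x2E=0x11EE
Completed: cp=U+11EE (starts at byte 3)
Byte[6]=69: 1-byte ASCII. cp=U+0069
Byte[7]=F0: 4-byte lead, need 3 cont bytes. acc=0x0
Byte[8]=A3: continuation. acc=(acc<<6)|0x23=0x23
Byte[9]=99: continuation. acc=(acc<<6)|0x19=0x8D9
Byte[10]=AA: continuation. acc=(acc<<6)|0x2A=0x2366A
Completed: cp=U+2366A (starts at byte 7)
Byte[11]=64: 1-byte ASCII. cp=U+0064

Answer: U+003D U+055C U+11EE U+0069 U+2366A U+0064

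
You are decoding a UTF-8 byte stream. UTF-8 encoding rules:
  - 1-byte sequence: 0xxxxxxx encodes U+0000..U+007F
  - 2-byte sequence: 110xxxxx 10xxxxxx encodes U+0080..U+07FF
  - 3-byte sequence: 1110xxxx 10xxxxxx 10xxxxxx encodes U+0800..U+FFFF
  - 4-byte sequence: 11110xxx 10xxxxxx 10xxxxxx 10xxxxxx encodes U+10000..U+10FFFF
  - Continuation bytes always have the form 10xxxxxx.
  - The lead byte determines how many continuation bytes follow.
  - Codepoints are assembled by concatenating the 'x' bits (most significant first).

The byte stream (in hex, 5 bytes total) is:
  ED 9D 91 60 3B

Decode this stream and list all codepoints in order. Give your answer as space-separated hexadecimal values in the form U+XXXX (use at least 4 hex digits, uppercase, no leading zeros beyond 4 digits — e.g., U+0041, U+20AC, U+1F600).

Answer: U+D751 U+0060 U+003B

Derivation:
Byte[0]=ED: 3-byte lead, need 2 cont bytes. acc=0xD
Byte[1]=9D: continuation. acc=(acc<<6)|0x1D=0x35D
Byte[2]=91: continuation. acc=(acc<<6)|0x11=0xD751
Completed: cp=U+D751 (starts at byte 0)
Byte[3]=60: 1-byte ASCII. cp=U+0060
Byte[4]=3B: 1-byte ASCII. cp=U+003B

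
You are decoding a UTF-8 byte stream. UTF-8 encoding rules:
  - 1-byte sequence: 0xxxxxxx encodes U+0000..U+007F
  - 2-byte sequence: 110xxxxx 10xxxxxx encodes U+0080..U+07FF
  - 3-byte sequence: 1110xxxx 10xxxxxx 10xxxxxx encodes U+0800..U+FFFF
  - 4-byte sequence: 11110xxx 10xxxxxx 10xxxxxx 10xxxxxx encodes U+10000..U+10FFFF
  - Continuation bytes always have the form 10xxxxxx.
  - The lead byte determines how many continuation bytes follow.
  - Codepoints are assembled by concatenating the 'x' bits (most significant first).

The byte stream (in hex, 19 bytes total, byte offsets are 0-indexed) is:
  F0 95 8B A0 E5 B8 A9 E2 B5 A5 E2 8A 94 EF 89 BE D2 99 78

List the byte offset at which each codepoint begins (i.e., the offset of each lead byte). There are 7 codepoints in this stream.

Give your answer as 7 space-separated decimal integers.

Answer: 0 4 7 10 13 16 18

Derivation:
Byte[0]=F0: 4-byte lead, need 3 cont bytes. acc=0x0
Byte[1]=95: continuation. acc=(acc<<6)|0x15=0x15
Byte[2]=8B: continuation. acc=(acc<<6)|0x0B=0x54B
Byte[3]=A0: continuation. acc=(acc<<6)|0x20=0x152E0
Completed: cp=U+152E0 (starts at byte 0)
Byte[4]=E5: 3-byte lead, need 2 cont bytes. acc=0x5
Byte[5]=B8: continuation. acc=(acc<<6)|0x38=0x178
Byte[6]=A9: continuation. acc=(acc<<6)|0x29=0x5E29
Completed: cp=U+5E29 (starts at byte 4)
Byte[7]=E2: 3-byte lead, need 2 cont bytes. acc=0x2
Byte[8]=B5: continuation. acc=(acc<<6)|0x35=0xB5
Byte[9]=A5: continuation. acc=(acc<<6)|0x25=0x2D65
Completed: cp=U+2D65 (starts at byte 7)
Byte[10]=E2: 3-byte lead, need 2 cont bytes. acc=0x2
Byte[11]=8A: continuation. acc=(acc<<6)|0x0A=0x8A
Byte[12]=94: continuation. acc=(acc<<6)|0x14=0x2294
Completed: cp=U+2294 (starts at byte 10)
Byte[13]=EF: 3-byte lead, need 2 cont bytes. acc=0xF
Byte[14]=89: continuation. acc=(acc<<6)|0x09=0x3C9
Byte[15]=BE: continuation. acc=(acc<<6)|0x3E=0xF27E
Completed: cp=U+F27E (starts at byte 13)
Byte[16]=D2: 2-byte lead, need 1 cont bytes. acc=0x12
Byte[17]=99: continuation. acc=(acc<<6)|0x19=0x499
Completed: cp=U+0499 (starts at byte 16)
Byte[18]=78: 1-byte ASCII. cp=U+0078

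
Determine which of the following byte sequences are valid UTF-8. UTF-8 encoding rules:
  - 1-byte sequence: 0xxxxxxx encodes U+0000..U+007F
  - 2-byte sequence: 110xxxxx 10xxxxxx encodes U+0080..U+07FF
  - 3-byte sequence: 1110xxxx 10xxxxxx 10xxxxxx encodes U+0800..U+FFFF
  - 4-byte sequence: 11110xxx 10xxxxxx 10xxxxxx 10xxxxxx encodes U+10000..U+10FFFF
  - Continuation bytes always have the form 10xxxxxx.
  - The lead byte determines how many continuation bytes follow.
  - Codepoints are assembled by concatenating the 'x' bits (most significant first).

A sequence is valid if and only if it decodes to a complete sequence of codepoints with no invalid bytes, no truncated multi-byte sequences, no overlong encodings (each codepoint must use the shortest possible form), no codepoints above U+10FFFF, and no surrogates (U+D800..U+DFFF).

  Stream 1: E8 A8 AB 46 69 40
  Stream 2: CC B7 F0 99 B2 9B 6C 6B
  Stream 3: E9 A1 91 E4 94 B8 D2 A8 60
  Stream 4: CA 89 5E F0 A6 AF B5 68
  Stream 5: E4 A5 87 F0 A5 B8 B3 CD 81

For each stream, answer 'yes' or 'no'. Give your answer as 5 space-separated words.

Stream 1: decodes cleanly. VALID
Stream 2: decodes cleanly. VALID
Stream 3: decodes cleanly. VALID
Stream 4: decodes cleanly. VALID
Stream 5: decodes cleanly. VALID

Answer: yes yes yes yes yes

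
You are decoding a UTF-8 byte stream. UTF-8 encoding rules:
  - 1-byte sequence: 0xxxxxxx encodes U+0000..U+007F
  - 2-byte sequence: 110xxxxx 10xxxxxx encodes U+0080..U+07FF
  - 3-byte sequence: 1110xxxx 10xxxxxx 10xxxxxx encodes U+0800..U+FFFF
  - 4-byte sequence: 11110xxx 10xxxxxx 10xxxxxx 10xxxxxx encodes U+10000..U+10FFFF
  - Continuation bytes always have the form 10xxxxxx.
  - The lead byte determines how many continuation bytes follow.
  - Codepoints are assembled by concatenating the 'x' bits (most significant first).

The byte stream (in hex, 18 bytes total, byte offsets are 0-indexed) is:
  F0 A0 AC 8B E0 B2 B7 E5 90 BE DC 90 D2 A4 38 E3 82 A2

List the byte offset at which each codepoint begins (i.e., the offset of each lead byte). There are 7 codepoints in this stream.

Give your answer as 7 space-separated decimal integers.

Answer: 0 4 7 10 12 14 15

Derivation:
Byte[0]=F0: 4-byte lead, need 3 cont bytes. acc=0x0
Byte[1]=A0: continuation. acc=(acc<<6)|0x20=0x20
Byte[2]=AC: continuation. acc=(acc<<6)|0x2C=0x82C
Byte[3]=8B: continuation. acc=(acc<<6)|0x0B=0x20B0B
Completed: cp=U+20B0B (starts at byte 0)
Byte[4]=E0: 3-byte lead, need 2 cont bytes. acc=0x0
Byte[5]=B2: continuation. acc=(acc<<6)|0x32=0x32
Byte[6]=B7: continuation. acc=(acc<<6)|0x37=0xCB7
Completed: cp=U+0CB7 (starts at byte 4)
Byte[7]=E5: 3-byte lead, need 2 cont bytes. acc=0x5
Byte[8]=90: continuation. acc=(acc<<6)|0x10=0x150
Byte[9]=BE: continuation. acc=(acc<<6)|0x3E=0x543E
Completed: cp=U+543E (starts at byte 7)
Byte[10]=DC: 2-byte lead, need 1 cont bytes. acc=0x1C
Byte[11]=90: continuation. acc=(acc<<6)|0x10=0x710
Completed: cp=U+0710 (starts at byte 10)
Byte[12]=D2: 2-byte lead, need 1 cont bytes. acc=0x12
Byte[13]=A4: continuation. acc=(acc<<6)|0x24=0x4A4
Completed: cp=U+04A4 (starts at byte 12)
Byte[14]=38: 1-byte ASCII. cp=U+0038
Byte[15]=E3: 3-byte lead, need 2 cont bytes. acc=0x3
Byte[16]=82: continuation. acc=(acc<<6)|0x02=0xC2
Byte[17]=A2: continuation. acc=(acc<<6)|0x22=0x30A2
Completed: cp=U+30A2 (starts at byte 15)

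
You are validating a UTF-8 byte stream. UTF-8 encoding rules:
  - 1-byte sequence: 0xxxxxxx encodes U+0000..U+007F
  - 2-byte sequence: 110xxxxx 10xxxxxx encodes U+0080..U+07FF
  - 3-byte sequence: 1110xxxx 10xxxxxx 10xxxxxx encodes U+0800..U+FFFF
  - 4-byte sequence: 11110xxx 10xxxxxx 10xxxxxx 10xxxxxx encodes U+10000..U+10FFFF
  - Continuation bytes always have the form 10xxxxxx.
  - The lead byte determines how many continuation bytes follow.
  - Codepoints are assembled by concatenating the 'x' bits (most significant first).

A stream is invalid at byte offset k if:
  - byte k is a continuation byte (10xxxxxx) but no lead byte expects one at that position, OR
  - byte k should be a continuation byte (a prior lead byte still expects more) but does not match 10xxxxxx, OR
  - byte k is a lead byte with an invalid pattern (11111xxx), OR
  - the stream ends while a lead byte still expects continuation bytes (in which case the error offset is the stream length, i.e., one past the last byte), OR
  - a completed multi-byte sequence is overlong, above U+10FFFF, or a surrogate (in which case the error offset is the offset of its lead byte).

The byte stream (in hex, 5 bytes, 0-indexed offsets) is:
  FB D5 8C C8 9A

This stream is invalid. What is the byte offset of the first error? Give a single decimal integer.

Byte[0]=FB: INVALID lead byte (not 0xxx/110x/1110/11110)

Answer: 0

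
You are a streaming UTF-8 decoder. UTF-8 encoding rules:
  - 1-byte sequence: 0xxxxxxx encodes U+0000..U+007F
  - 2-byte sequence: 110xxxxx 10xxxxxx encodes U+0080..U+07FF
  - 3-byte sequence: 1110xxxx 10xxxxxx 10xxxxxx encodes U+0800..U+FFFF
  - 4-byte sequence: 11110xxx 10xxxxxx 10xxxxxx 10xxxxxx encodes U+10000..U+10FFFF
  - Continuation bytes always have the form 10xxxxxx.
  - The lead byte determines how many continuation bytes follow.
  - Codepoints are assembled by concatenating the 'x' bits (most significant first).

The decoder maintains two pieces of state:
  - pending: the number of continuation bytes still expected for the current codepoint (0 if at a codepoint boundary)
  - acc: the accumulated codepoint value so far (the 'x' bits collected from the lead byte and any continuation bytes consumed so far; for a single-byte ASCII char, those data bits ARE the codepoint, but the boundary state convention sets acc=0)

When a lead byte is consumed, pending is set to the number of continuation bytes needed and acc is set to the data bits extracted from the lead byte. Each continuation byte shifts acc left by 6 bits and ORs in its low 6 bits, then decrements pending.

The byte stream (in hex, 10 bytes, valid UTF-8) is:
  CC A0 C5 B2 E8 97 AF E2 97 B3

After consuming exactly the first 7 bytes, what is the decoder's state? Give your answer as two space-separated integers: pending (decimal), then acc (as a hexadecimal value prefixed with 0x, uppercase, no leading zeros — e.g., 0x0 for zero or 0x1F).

Answer: 0 0x85EF

Derivation:
Byte[0]=CC: 2-byte lead. pending=1, acc=0xC
Byte[1]=A0: continuation. acc=(acc<<6)|0x20=0x320, pending=0
Byte[2]=C5: 2-byte lead. pending=1, acc=0x5
Byte[3]=B2: continuation. acc=(acc<<6)|0x32=0x172, pending=0
Byte[4]=E8: 3-byte lead. pending=2, acc=0x8
Byte[5]=97: continuation. acc=(acc<<6)|0x17=0x217, pending=1
Byte[6]=AF: continuation. acc=(acc<<6)|0x2F=0x85EF, pending=0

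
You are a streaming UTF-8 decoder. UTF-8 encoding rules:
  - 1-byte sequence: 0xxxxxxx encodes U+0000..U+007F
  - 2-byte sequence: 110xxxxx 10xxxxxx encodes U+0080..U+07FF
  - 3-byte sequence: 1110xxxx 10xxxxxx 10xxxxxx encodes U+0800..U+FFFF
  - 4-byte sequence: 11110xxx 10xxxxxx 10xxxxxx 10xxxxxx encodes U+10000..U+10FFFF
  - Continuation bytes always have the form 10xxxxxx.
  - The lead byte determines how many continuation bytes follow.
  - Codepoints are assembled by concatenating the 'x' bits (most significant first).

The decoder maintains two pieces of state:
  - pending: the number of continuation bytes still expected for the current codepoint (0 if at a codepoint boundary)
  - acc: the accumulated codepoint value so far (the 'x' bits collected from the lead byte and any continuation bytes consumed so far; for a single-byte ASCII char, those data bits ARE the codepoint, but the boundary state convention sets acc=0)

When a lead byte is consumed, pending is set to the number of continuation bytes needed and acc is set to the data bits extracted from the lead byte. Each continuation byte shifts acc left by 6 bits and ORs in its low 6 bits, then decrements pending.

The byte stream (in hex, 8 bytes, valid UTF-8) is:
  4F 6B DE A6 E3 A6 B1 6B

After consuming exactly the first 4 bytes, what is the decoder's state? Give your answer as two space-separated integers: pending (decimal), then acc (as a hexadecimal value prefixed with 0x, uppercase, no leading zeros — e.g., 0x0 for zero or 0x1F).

Answer: 0 0x7A6

Derivation:
Byte[0]=4F: 1-byte. pending=0, acc=0x0
Byte[1]=6B: 1-byte. pending=0, acc=0x0
Byte[2]=DE: 2-byte lead. pending=1, acc=0x1E
Byte[3]=A6: continuation. acc=(acc<<6)|0x26=0x7A6, pending=0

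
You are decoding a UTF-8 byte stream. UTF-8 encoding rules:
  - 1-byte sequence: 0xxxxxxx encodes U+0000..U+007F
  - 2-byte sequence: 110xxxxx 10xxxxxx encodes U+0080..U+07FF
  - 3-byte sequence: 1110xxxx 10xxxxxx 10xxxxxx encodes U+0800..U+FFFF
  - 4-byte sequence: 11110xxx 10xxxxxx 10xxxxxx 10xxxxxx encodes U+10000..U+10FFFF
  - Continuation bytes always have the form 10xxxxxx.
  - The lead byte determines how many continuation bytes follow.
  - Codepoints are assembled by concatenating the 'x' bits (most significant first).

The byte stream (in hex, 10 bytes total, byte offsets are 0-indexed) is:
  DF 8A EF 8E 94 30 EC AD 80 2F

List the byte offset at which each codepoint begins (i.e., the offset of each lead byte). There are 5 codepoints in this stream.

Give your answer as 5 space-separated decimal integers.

Byte[0]=DF: 2-byte lead, need 1 cont bytes. acc=0x1F
Byte[1]=8A: continuation. acc=(acc<<6)|0x0A=0x7CA
Completed: cp=U+07CA (starts at byte 0)
Byte[2]=EF: 3-byte lead, need 2 cont bytes. acc=0xF
Byte[3]=8E: continuation. acc=(acc<<6)|0x0E=0x3CE
Byte[4]=94: continuation. acc=(acc<<6)|0x14=0xF394
Completed: cp=U+F394 (starts at byte 2)
Byte[5]=30: 1-byte ASCII. cp=U+0030
Byte[6]=EC: 3-byte lead, need 2 cont bytes. acc=0xC
Byte[7]=AD: continuation. acc=(acc<<6)|0x2D=0x32D
Byte[8]=80: continuation. acc=(acc<<6)|0x00=0xCB40
Completed: cp=U+CB40 (starts at byte 6)
Byte[9]=2F: 1-byte ASCII. cp=U+002F

Answer: 0 2 5 6 9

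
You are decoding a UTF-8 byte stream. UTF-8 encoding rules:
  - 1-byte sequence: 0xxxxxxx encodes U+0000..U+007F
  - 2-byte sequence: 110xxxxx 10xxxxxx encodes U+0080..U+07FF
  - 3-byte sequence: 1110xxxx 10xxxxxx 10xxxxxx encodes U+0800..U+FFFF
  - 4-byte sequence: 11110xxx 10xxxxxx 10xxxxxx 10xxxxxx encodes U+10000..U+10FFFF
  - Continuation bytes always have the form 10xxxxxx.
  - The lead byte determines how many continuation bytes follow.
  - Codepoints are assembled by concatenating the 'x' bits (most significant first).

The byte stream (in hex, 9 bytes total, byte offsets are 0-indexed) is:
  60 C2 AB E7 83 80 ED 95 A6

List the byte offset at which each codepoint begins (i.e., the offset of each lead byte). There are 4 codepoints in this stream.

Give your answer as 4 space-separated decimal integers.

Answer: 0 1 3 6

Derivation:
Byte[0]=60: 1-byte ASCII. cp=U+0060
Byte[1]=C2: 2-byte lead, need 1 cont bytes. acc=0x2
Byte[2]=AB: continuation. acc=(acc<<6)|0x2B=0xAB
Completed: cp=U+00AB (starts at byte 1)
Byte[3]=E7: 3-byte lead, need 2 cont bytes. acc=0x7
Byte[4]=83: continuation. acc=(acc<<6)|0x03=0x1C3
Byte[5]=80: continuation. acc=(acc<<6)|0x00=0x70C0
Completed: cp=U+70C0 (starts at byte 3)
Byte[6]=ED: 3-byte lead, need 2 cont bytes. acc=0xD
Byte[7]=95: continuation. acc=(acc<<6)|0x15=0x355
Byte[8]=A6: continuation. acc=(acc<<6)|0x26=0xD566
Completed: cp=U+D566 (starts at byte 6)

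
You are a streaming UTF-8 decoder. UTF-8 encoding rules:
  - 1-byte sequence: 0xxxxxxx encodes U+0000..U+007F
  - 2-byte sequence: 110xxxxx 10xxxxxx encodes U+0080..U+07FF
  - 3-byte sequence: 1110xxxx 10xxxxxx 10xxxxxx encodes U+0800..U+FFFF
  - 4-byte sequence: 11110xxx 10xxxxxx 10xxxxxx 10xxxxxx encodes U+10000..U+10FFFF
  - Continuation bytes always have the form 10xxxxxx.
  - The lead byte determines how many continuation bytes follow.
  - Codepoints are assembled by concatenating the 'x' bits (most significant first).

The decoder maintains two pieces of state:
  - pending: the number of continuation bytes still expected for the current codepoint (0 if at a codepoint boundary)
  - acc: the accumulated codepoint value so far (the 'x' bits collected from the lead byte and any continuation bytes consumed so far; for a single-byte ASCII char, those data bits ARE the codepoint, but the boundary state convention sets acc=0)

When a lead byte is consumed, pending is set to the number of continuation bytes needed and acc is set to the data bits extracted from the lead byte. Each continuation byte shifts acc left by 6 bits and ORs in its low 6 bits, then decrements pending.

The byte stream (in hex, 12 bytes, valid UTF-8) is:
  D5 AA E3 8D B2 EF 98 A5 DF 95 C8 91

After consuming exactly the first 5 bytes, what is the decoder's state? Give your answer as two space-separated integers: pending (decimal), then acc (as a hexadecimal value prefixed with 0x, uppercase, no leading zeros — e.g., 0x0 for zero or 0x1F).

Byte[0]=D5: 2-byte lead. pending=1, acc=0x15
Byte[1]=AA: continuation. acc=(acc<<6)|0x2A=0x56A, pending=0
Byte[2]=E3: 3-byte lead. pending=2, acc=0x3
Byte[3]=8D: continuation. acc=(acc<<6)|0x0D=0xCD, pending=1
Byte[4]=B2: continuation. acc=(acc<<6)|0x32=0x3372, pending=0

Answer: 0 0x3372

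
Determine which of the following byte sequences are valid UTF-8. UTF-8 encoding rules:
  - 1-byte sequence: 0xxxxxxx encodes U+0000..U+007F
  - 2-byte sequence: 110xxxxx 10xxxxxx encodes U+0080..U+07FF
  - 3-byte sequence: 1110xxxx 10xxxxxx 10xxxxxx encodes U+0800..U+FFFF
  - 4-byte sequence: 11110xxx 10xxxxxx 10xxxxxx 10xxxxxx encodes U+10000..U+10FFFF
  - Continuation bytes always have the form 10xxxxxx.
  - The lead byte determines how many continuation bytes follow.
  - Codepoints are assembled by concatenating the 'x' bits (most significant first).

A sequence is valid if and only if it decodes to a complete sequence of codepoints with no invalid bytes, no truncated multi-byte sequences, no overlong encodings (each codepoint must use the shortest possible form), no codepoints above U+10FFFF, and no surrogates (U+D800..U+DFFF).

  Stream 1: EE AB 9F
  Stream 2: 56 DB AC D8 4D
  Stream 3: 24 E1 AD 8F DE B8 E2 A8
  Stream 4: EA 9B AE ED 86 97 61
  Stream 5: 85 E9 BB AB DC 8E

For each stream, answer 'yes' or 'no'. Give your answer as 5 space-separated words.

Answer: yes no no yes no

Derivation:
Stream 1: decodes cleanly. VALID
Stream 2: error at byte offset 4. INVALID
Stream 3: error at byte offset 8. INVALID
Stream 4: decodes cleanly. VALID
Stream 5: error at byte offset 0. INVALID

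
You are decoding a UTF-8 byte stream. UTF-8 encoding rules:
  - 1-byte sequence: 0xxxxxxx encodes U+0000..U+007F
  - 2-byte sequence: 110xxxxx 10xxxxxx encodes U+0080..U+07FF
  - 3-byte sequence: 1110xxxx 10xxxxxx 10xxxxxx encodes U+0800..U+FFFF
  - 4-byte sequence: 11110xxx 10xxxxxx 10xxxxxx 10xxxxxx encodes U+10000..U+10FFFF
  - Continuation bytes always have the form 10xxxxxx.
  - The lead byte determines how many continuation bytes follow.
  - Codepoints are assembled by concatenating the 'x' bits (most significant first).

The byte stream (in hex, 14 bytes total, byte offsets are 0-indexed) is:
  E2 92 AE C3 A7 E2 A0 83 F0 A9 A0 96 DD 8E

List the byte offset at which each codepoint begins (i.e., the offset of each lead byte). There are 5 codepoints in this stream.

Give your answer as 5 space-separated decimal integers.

Byte[0]=E2: 3-byte lead, need 2 cont bytes. acc=0x2
Byte[1]=92: continuation. acc=(acc<<6)|0x12=0x92
Byte[2]=AE: continuation. acc=(acc<<6)|0x2E=0x24AE
Completed: cp=U+24AE (starts at byte 0)
Byte[3]=C3: 2-byte lead, need 1 cont bytes. acc=0x3
Byte[4]=A7: continuation. acc=(acc<<6)|0x27=0xE7
Completed: cp=U+00E7 (starts at byte 3)
Byte[5]=E2: 3-byte lead, need 2 cont bytes. acc=0x2
Byte[6]=A0: continuation. acc=(acc<<6)|0x20=0xA0
Byte[7]=83: continuation. acc=(acc<<6)|0x03=0x2803
Completed: cp=U+2803 (starts at byte 5)
Byte[8]=F0: 4-byte lead, need 3 cont bytes. acc=0x0
Byte[9]=A9: continuation. acc=(acc<<6)|0x29=0x29
Byte[10]=A0: continuation. acc=(acc<<6)|0x20=0xA60
Byte[11]=96: continuation. acc=(acc<<6)|0x16=0x29816
Completed: cp=U+29816 (starts at byte 8)
Byte[12]=DD: 2-byte lead, need 1 cont bytes. acc=0x1D
Byte[13]=8E: continuation. acc=(acc<<6)|0x0E=0x74E
Completed: cp=U+074E (starts at byte 12)

Answer: 0 3 5 8 12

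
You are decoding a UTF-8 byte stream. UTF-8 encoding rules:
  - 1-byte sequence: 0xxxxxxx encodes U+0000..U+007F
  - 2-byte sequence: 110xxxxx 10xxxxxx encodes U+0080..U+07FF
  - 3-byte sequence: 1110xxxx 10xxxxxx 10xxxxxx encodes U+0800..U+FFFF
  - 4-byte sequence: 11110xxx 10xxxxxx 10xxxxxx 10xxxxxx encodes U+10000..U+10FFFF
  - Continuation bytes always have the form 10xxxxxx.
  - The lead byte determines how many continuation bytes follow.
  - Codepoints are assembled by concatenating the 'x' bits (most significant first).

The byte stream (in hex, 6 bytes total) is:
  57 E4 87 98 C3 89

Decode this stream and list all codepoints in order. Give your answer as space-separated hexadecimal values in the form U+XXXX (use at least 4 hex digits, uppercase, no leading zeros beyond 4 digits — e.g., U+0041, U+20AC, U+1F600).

Byte[0]=57: 1-byte ASCII. cp=U+0057
Byte[1]=E4: 3-byte lead, need 2 cont bytes. acc=0x4
Byte[2]=87: continuation. acc=(acc<<6)|0x07=0x107
Byte[3]=98: continuation. acc=(acc<<6)|0x18=0x41D8
Completed: cp=U+41D8 (starts at byte 1)
Byte[4]=C3: 2-byte lead, need 1 cont bytes. acc=0x3
Byte[5]=89: continuation. acc=(acc<<6)|0x09=0xC9
Completed: cp=U+00C9 (starts at byte 4)

Answer: U+0057 U+41D8 U+00C9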